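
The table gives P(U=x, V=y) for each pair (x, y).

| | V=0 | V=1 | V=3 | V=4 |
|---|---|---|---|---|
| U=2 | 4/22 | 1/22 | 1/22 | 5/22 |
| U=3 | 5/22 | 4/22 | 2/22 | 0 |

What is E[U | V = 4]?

P(V = 4) = 5/22.
Σ U·P over the event = 2·(5/22) = 5/11.
E[U | V = 4] = (5/11) / (5/22) = 2.

2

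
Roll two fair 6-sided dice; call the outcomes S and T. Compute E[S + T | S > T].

7

P(S > T) = 5/12.
Summing (S+T)·P(x,y) over outcomes with S > T gives 35/12.
E[S + T | S > T] = (35/12) / (5/12) = 7.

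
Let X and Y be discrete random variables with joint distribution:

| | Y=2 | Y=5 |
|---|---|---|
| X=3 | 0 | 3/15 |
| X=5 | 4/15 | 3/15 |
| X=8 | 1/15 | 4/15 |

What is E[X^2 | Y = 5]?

179/5

P(Y = 5) = 2/3.
Σ X^2·P over the event = 9·(3/15) + 25·(3/15) + 64·(4/15) = 358/15.
E[X^2 | Y = 5] = (358/15) / (2/3) = 179/5.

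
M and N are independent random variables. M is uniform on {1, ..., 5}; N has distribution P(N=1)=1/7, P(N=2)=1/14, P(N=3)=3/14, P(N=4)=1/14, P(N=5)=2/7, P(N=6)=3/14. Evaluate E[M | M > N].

4

P(M > N) = 9/35.
Summing M·P(x,y) over outcomes with M > N gives 36/35.
E[M | M > N] = (36/35) / (9/35) = 4.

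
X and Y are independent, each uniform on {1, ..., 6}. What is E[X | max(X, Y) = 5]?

35/9

Outcomes with max(X, Y) = 5: (1,5), (2,5), (3,5), (4,5), (5,1), (5,2), (5,3), (5,4), (5,5), each with probability 1/36.
E[X | max(X, Y) = 5] = (1 + 2 + 3 + 4 + 5 + 5 + 5 + 5 + 5) / 9 = 35/9.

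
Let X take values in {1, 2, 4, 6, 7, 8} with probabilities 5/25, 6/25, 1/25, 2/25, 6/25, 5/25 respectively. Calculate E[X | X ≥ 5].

94/13

P(X ≥ 5) = 13/25.
Σ over the event: 6·2/25 + 7·6/25 + 8·1/5 = 94/25.
E[X | X ≥ 5] = (94/25) / (13/25) = 94/13.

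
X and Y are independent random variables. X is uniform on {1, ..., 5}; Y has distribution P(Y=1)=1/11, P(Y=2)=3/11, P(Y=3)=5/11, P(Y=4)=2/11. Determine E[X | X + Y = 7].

41/10

P(X + Y = 7) = 2/11.
Summing X·P(x,y) over outcomes with X + Y = 7 gives 41/55.
E[X | X + Y = 7] = (41/55) / (2/11) = 41/10.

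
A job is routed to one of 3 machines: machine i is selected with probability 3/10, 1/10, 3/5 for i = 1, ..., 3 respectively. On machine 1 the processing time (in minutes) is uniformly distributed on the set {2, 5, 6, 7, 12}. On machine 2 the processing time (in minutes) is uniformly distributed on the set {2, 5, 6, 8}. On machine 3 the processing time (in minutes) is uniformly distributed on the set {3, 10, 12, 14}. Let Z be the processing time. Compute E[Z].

E[Z | machine 1] = (2+5+6+7+12)/5 = 32/5.
E[Z | machine 2] = (2+5+6+8)/4 = 21/4.
E[Z | machine 3] = (3+10+12+14)/4 = 39/4.
E[Z] = (3/10)·(32/5) + (1/10)·(21/4) + (3/5)·(39/4) = 1659/200.

1659/200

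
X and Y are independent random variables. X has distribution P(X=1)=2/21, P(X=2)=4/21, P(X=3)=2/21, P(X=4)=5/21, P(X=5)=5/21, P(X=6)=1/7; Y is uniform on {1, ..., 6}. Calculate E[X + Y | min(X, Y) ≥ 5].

P(min(X, Y) ≥ 5) = 8/63.
Summing (X+Y)·P(x,y) over outcomes with min(X, Y) ≥ 5 gives 29/21.
E[X + Y | min(X, Y) ≥ 5] = (29/21) / (8/63) = 87/8.

87/8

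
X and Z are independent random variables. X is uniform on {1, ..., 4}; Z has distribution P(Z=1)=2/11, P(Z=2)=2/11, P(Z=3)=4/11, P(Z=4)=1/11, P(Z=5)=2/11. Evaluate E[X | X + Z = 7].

P(X + Z = 7) = 7/44.
Summing X·P(x,y) over outcomes with X + Z = 7 gives 23/44.
E[X | X + Z = 7] = (23/44) / (7/44) = 23/7.

23/7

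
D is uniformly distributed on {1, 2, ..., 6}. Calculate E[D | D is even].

4

Given D is even, D is equally likely to be any of {2, 4, 6}.
E[D | D is even] = (2 + 4 + 6) / 3 = 4.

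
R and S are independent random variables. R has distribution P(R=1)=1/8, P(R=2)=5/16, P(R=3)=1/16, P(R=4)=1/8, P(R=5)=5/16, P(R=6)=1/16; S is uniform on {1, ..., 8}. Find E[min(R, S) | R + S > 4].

P(R + S > 4) = 111/128.
Summing min(R,S)·P(x,y) over outcomes with R + S > 4 gives 325/128.
E[min(R, S) | R + S > 4] = (325/128) / (111/128) = 325/111.

325/111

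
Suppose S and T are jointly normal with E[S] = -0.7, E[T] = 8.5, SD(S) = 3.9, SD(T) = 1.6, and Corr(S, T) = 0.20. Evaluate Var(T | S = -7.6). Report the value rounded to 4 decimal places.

2.4576

The conditional variance in a bivariate normal is σ_T²(1 − ρ²), independent of x.
Var(T | S=-7.6) = (1.6)²·(1 − (0.20)²) = 2.56·0.96 = 2.4576.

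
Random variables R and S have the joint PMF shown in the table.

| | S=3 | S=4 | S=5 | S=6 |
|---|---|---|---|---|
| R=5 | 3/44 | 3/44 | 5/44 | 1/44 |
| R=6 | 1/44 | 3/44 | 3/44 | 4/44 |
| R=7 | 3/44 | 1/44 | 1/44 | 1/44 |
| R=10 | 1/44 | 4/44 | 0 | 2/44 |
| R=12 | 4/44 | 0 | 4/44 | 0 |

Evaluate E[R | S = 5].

P(S = 5) = 13/44.
Σ R·P over the event = 5·(5/44) + 6·(3/44) + 7·(1/44) + 12·(4/44) = 49/22.
E[R | S = 5] = (49/22) / (13/44) = 98/13.

98/13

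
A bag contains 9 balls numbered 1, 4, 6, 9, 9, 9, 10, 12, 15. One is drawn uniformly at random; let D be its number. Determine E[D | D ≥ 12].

27/2

P(D ≥ 12) = 2/9.
Σ over the event: 12·1/9 + 15·1/9 = 3.
E[D | D ≥ 12] = (3) / (2/9) = 27/2.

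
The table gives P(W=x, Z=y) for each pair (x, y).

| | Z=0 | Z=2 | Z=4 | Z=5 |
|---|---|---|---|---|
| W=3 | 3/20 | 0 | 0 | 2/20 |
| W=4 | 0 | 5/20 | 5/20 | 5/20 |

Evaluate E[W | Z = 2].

4

P(Z = 2) = 1/4.
Σ W·P over the event = 4·(5/20) = 1.
E[W | Z = 2] = (1) / (1/4) = 4.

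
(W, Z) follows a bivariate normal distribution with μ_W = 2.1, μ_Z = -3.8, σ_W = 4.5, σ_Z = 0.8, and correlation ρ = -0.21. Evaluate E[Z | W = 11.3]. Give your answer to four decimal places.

E[Z | W=x] = μ_Z + ρ(σ_Z/σ_W)(x − μ_W) for jointly normal variables.
E[Z | W=11.3] = -3.8 + (-0.21)·(0.8/4.5)·(11.3 − (2.1)) = -3.8 + (-0.037333)·(9.2) = -4.1435.

-4.1435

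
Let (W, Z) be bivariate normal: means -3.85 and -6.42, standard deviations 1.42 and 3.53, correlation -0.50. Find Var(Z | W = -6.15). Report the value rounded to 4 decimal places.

9.3457

The conditional variance in a bivariate normal is σ_Z²(1 − ρ²), independent of x.
Var(Z | W=-6.15) = (3.53)²·(1 − (-0.50)²) = 12.4609·0.75 = 9.3457.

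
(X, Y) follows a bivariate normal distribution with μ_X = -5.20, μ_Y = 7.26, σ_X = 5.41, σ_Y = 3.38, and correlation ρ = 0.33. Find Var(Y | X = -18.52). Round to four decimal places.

For a bivariate normal, Var(Y | X=x) = σ_Y²(1 − ρ²).
Var(Y | X=-18.52) = (3.38)²·(1 − (0.33)²) = 11.4244·0.8911 = 10.1803.

10.1803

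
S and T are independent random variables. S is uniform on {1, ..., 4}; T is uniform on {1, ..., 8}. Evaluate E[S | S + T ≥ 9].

Outcomes with S + T ≥ 9: (1,8), (2,7), (2,8), (3,6), (3,7), (3,8), (4,5), (4,6), (4,7), (4,8), each with probability 1/32.
E[S | S + T ≥ 9] = (1 + 2 + 2 + 3 + 3 + 3 + 4 + 4 + 4 + 4) / 10 = 3.

3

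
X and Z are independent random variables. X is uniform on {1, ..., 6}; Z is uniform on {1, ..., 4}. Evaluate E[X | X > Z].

P(X > Z) = 7/12.
Summing X·P(x,y) over outcomes with X > Z gives 8/3.
E[X | X > Z] = (8/3) / (7/12) = 32/7.

32/7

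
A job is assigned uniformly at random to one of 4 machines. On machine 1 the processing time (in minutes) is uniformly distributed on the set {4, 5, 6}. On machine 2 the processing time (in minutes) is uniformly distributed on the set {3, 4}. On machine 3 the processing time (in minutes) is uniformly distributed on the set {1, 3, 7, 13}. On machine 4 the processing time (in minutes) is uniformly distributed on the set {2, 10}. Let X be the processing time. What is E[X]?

E[X | machine 1] = (4+5+6)/3 = 5.
E[X | machine 2] = (3+4)/2 = 7/2.
E[X | machine 3] = (1+3+7+13)/4 = 6.
E[X | machine 4] = (2+10)/2 = 6.
By the law of total expectation,
E[X] = (1/4)·(5) + (1/4)·(7/2) + (1/4)·(6) + (1/4)·(6) = 41/8.

41/8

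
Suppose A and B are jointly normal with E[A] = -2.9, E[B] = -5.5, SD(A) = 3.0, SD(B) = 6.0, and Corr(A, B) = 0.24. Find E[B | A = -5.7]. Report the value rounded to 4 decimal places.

-6.8440

For a bivariate normal, E[B | A=x] = μ_B + ρ·(σ_B/σ_A)·(x − μ_A).
E[B | A=-5.7] = -5.5 + (0.24)·(6.0/3.0)·(-5.7 − (-2.9)) = -5.5 + (0.48)·(-2.8) = -6.8440.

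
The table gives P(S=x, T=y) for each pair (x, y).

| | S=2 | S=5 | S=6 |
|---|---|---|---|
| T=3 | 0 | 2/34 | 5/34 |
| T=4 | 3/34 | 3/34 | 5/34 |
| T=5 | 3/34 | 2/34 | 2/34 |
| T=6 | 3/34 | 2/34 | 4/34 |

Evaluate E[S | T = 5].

P(T = 5) = 7/34.
Σ S·P over the event = 2·(3/34) + 5·(2/34) + 6·(2/34) = 14/17.
E[S | T = 5] = (14/17) / (7/34) = 4.

4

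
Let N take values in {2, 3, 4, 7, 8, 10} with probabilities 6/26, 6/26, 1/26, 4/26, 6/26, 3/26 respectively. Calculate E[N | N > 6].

106/13

P(N > 6) = 1/2.
Σ over the event: 7·2/13 + 8·3/13 + 10·3/26 = 53/13.
E[N | N > 6] = (53/13) / (1/2) = 106/13.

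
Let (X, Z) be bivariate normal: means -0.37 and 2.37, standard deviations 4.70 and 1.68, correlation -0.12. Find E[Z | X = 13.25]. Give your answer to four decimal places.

1.7858

The regression of Z on X has slope ρ·σ_Z/σ_X and passes through (μ_X, μ_Z).
E[Z | X=13.25] = 2.37 + (-0.12)·(1.68/4.70)·(13.25 − (-0.37)) = 2.37 + (-0.042894)·(13.62) = 1.7858.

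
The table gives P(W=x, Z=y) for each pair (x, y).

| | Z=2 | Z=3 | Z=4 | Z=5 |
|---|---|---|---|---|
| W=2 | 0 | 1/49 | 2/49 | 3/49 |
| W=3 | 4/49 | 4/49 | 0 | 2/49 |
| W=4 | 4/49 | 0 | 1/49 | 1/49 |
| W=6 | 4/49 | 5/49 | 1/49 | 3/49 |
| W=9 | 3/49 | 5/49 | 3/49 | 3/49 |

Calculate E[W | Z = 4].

P(Z = 4) = 1/7.
Σ W·P over the event = 2·(2/49) + 4·(1/49) + 6·(1/49) + 9·(3/49) = 41/49.
E[W | Z = 4] = (41/49) / (1/7) = 41/7.

41/7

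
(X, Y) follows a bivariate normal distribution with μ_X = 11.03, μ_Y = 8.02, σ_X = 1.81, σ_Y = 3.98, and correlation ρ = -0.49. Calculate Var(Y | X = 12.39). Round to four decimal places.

12.0371

For a bivariate normal, Var(Y | X=x) = σ_Y²(1 − ρ²).
Var(Y | X=12.39) = (3.98)²·(1 − (-0.49)²) = 15.8404·0.7599 = 12.0371.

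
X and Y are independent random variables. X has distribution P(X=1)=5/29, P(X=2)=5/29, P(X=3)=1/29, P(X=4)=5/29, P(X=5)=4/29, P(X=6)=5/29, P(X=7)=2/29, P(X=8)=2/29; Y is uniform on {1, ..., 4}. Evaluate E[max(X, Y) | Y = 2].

123/29

P(Y = 2) = 1/4.
Summing max(X,Y)·P(x,y) over outcomes with Y = 2 gives 123/116.
E[max(X, Y) | Y = 2] = (123/116) / (1/4) = 123/29.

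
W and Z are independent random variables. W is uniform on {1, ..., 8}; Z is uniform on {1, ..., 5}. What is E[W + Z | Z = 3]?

Outcomes with Z = 3: (1,3), (2,3), (3,3), (4,3), (5,3), (6,3), (7,3), (8,3), each with probability 1/40.
E[W + Z | Z = 3] = (4 + 5 + 6 + 7 + 8 + 9 + 10 + 11) / 8 = 15/2.

15/2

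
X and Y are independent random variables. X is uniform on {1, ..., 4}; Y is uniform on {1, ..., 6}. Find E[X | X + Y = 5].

Outcomes with X + Y = 5: (1,4), (2,3), (3,2), (4,1), each with probability 1/24.
E[X | X + Y = 5] = (1 + 2 + 3 + 4) / 4 = 5/2.

5/2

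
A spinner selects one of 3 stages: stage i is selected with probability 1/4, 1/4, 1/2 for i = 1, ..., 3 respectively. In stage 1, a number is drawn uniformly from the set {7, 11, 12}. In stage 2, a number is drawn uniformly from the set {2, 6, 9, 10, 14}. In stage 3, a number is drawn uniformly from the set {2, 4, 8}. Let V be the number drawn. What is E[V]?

413/60

E[V | stage 1] = (7+11+12)/3 = 10.
E[V | stage 2] = (2+6+9+10+14)/5 = 41/5.
E[V | stage 3] = (2+4+8)/3 = 14/3.
By the law of total expectation,
E[V] = (1/4)·(10) + (1/4)·(41/5) + (1/2)·(14/3) = 413/60.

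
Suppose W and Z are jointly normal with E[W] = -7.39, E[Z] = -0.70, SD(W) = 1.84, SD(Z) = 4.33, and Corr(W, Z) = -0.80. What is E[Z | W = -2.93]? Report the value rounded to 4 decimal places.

For a bivariate normal, E[Z | W=x] = μ_Z + ρ·(σ_Z/σ_W)·(x − μ_W).
E[Z | W=-2.93] = -0.70 + (-0.80)·(4.33/1.84)·(-2.93 − (-7.39)) = -0.70 + (-1.8826)·(4.46) = -9.0964.

-9.0964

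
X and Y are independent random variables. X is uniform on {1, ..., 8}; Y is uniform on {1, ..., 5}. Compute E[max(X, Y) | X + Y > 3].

P(X + Y > 3) = 37/40.
Summing max(X,Y)·P(x,y) over outcomes with X + Y > 3 gives 39/8.
E[max(X, Y) | X + Y > 3] = (39/8) / (37/40) = 195/37.

195/37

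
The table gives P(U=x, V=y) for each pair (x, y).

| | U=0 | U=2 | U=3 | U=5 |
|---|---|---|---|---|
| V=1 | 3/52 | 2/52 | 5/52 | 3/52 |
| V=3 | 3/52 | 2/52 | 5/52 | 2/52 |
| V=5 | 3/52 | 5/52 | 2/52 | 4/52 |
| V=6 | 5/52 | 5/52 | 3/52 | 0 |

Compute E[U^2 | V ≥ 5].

185/27

P(V ≥ 5) = 27/52.
Σ U^2·P over the event = 0·(3/52) + 0·(5/52) + 4·(5/52) + 4·(5/52) + 9·(2/52) + 9·(3/52) + 25·(4/52) = 185/52.
E[U^2 | V ≥ 5] = (185/52) / (27/52) = 185/27.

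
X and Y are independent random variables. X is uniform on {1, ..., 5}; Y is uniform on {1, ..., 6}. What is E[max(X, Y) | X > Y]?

Outcomes with X > Y: (2,1), (3,1), (3,2), (4,1), (4,2), (4,3), (5,1), (5,2), (5,3), (5,4), each with probability 1/30.
E[max(X, Y) | X > Y] = (2 + 3 + 3 + 4 + 4 + 4 + 5 + 5 + 5 + 5) / 10 = 4.

4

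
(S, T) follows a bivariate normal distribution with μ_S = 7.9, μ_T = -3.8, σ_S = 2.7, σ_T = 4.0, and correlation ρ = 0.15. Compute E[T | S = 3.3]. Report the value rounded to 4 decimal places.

For a bivariate normal, E[T | S=x] = μ_T + ρ·(σ_T/σ_S)·(x − μ_S).
E[T | S=3.3] = -3.8 + (0.15)·(4.0/2.7)·(3.3 − (7.9)) = -3.8 + (0.22222)·(-4.6) = -4.8222.

-4.8222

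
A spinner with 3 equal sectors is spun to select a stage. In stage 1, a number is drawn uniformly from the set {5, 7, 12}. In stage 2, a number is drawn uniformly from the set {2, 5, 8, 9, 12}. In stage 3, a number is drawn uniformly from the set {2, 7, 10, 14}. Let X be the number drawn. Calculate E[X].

469/60

E[X | stage 1] = (5+7+12)/3 = 8.
E[X | stage 2] = (2+5+8+9+12)/5 = 36/5.
E[X | stage 3] = (2+7+10+14)/4 = 33/4.
By the law of total expectation,
E[X] = (1/3)·(8) + (1/3)·(36/5) + (1/3)·(33/4) = 469/60.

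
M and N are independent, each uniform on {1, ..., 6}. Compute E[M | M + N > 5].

P(M + N > 5) = 13/18.
Summing M·P(x,y) over outcomes with M + N > 5 gives 53/18.
E[M | M + N > 5] = (53/18) / (13/18) = 53/13.

53/13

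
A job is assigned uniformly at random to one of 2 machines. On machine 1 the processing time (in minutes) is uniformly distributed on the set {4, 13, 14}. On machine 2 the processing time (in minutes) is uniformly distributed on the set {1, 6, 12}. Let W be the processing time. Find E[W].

25/3

E[W | machine 1] = (4+13+14)/3 = 31/3.
E[W | machine 2] = (1+6+12)/3 = 19/3.
E[W] = (1/2)·(31/3) + (1/2)·(19/3) = 25/3.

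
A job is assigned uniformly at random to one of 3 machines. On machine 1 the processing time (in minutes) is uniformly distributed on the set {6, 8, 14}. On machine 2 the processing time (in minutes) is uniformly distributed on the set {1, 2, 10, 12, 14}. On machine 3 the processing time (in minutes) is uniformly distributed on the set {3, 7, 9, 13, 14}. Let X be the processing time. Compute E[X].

79/9

E[X | machine 1] = (6+8+14)/3 = 28/3.
E[X | machine 2] = (1+2+10+12+14)/5 = 39/5.
E[X | machine 3] = (3+7+9+13+14)/5 = 46/5.
By the law of total expectation,
E[X] = (1/3)·(28/3) + (1/3)·(39/5) + (1/3)·(46/5) = 79/9.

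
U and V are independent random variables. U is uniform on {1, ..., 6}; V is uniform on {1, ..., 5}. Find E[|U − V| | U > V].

7/3

P(U > V) = 1/2.
Summing |U−V|·P(x,y) over outcomes with U > V gives 7/6.
E[|U − V| | U > V] = (7/6) / (1/2) = 7/3.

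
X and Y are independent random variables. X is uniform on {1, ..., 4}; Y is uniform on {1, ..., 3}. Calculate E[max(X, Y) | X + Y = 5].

Outcomes with X + Y = 5: (2,3), (3,2), (4,1), each with probability 1/12.
E[max(X, Y) | X + Y = 5] = (3 + 3 + 4) / 3 = 10/3.

10/3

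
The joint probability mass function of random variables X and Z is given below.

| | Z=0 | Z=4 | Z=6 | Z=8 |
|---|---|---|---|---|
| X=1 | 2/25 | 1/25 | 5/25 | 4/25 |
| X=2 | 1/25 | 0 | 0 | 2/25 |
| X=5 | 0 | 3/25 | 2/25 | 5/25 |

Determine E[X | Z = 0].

P(Z = 0) = 3/25.
Summing X·P(X=x,Z=y) over the conditioning event gives 4/25.
E[X | Z = 0] = (4/25) / (3/25) = 4/3.

4/3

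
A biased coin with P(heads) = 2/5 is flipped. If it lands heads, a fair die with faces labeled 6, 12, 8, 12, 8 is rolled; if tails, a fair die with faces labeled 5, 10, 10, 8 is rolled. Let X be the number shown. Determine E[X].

E[X | heads] = (6+12+8+12+8)/5 = 46/5.
E[X | tails] = (5+10+10+8)/4 = 33/4.
E[X] = (2/5)·(46/5) + (3/5)·(33/4) = 863/100.

863/100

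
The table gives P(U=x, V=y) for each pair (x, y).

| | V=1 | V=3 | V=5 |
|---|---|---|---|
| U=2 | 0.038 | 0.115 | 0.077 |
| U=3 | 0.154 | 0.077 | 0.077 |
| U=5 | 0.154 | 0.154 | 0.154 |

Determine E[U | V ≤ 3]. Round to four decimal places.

3.6691

P(V ≤ 3) = 0.692.
Σ U·P over the event = 2·(0.038) + 2·(0.115) + 3·(0.154) + 3·(0.077) + 5·(0.154) + 5·(0.154) = 2.539.
E[U | V ≤ 3] = (2.539) / (0.692) = 3.6691.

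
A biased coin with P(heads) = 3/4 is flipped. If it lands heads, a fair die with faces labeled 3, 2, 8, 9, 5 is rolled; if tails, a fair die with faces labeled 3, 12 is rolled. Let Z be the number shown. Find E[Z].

E[Z | heads] = (3+2+8+9+5)/5 = 27/5.
E[Z | tails] = (3+12)/2 = 15/2.
By the law of total expectation,
E[Z] = (3/4)·(27/5) + (1/4)·(15/2) = 237/40.

237/40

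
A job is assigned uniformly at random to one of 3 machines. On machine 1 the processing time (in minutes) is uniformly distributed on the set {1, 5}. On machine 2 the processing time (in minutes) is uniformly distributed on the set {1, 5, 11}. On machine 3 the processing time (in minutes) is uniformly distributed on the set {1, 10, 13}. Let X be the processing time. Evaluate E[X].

50/9

E[X | machine 1] = (1+5)/2 = 3.
E[X | machine 2] = (1+5+11)/3 = 17/3.
E[X | machine 3] = (1+10+13)/3 = 8.
E[X] = (1/3)·(3) + (1/3)·(17/3) + (1/3)·(8) = 50/9.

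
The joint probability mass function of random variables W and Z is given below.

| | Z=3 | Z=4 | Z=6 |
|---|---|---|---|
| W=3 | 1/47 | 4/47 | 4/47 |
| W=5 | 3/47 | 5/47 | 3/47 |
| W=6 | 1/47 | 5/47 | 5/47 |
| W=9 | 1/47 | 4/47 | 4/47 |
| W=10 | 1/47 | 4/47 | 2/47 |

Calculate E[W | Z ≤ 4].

P(Z ≤ 4) = 29/47.
Summing W·P(W=x,Z=y) over the conditioning event gives 186/47.
E[W | Z ≤ 4] = (186/47) / (29/47) = 186/29.

186/29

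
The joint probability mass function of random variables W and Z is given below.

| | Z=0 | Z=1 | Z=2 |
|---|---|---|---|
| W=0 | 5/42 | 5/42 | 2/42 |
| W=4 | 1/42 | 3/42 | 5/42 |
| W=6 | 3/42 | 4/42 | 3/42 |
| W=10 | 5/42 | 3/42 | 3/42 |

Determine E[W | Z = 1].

P(Z = 1) = 5/14.
Summing W·P(W=x,Z=y) over the conditioning event gives 11/7.
E[W | Z = 1] = (11/7) / (5/14) = 22/5.

22/5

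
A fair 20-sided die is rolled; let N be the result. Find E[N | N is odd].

10

Given N is odd, N is equally likely to be any of {1, 3, 5, 7, 9, 11, 13, 15, 17, 19}.
E[N | N is odd] = (1 + 3 + 5 + 7 + 9 + 11 + 13 + 15 + 17 + 19) / 10 = 10.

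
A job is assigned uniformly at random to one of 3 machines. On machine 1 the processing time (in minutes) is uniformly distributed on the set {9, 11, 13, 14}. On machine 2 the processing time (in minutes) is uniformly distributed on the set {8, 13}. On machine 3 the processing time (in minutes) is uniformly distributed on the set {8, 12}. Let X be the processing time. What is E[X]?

43/4

E[X | machine 1] = (9+11+13+14)/4 = 47/4.
E[X | machine 2] = (8+13)/2 = 21/2.
E[X | machine 3] = (8+12)/2 = 10.
By the law of total expectation,
E[X] = (1/3)·(47/4) + (1/3)·(21/2) + (1/3)·(10) = 43/4.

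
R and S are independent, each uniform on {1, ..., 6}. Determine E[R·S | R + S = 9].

19

Outcomes with R + S = 9: (3,6), (4,5), (5,4), (6,3), each with probability 1/36.
E[R·S | R + S = 9] = (18 + 20 + 20 + 18) / 4 = 19.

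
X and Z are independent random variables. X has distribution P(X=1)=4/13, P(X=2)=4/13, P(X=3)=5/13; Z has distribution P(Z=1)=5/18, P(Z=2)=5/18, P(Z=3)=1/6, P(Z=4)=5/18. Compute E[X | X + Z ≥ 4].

P(X + Z ≥ 4) = 29/39.
Summing X·P(x,y) over outcomes with X + Z ≥ 4 gives 203/117.
E[X | X + Z ≥ 4] = (203/117) / (29/39) = 7/3.

7/3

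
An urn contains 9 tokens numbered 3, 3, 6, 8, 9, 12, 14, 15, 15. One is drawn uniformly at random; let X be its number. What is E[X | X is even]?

10

P(X is even) = 4/9.
Σ over the event: 6·1/9 + 8·1/9 + 12·1/9 + 14·1/9 = 40/9.
E[X | X is even] = (40/9) / (4/9) = 10.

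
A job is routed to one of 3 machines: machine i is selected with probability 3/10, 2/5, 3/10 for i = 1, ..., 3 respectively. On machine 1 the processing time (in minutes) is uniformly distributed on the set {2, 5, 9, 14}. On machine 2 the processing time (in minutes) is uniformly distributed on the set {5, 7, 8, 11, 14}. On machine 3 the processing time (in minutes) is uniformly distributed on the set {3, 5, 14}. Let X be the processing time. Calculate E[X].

161/20

E[X | machine 1] = (2+5+9+14)/4 = 15/2.
E[X | machine 2] = (5+7+8+11+14)/5 = 9.
E[X | machine 3] = (3+5+14)/3 = 22/3.
By the law of total expectation,
E[X] = (3/10)·(15/2) + (2/5)·(9) + (3/10)·(22/3) = 161/20.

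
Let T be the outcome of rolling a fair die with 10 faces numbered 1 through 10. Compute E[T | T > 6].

Given T > 6, T is equally likely to be any of {7, 8, 9, 10}.
E[T | T > 6] = (7 + 8 + 9 + 10) / 4 = 17/2.

17/2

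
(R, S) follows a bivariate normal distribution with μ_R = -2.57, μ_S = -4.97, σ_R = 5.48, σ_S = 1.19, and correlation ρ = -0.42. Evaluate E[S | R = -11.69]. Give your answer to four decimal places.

E[S | R=x] = μ_S + ρ(σ_S/σ_R)(x − μ_R) for jointly normal variables.
E[S | R=-11.69] = -4.97 + (-0.42)·(1.19/5.48)·(-11.69 − (-2.57)) = -4.97 + (-0.091204)·(-9.12) = -4.1382.

-4.1382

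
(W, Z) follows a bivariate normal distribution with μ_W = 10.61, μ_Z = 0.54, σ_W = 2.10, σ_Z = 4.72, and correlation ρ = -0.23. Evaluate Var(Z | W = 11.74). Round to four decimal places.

For a bivariate normal, Var(Z | W=x) = σ_Z²(1 − ρ²).
Var(Z | W=11.74) = (4.72)²·(1 − (-0.23)²) = 22.2784·0.9471 = 21.0999.

21.0999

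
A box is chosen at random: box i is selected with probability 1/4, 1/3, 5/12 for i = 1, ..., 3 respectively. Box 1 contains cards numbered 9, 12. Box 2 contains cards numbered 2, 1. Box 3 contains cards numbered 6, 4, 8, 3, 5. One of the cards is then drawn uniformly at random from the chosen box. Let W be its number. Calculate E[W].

127/24

E[W | box 1] = (9+12)/2 = 21/2.
E[W | box 2] = (2+1)/2 = 3/2.
E[W | box 3] = (6+4+8+3+5)/5 = 26/5.
By the law of total expectation,
E[W] = (1/4)·(21/2) + (1/3)·(3/2) + (5/12)·(26/5) = 127/24.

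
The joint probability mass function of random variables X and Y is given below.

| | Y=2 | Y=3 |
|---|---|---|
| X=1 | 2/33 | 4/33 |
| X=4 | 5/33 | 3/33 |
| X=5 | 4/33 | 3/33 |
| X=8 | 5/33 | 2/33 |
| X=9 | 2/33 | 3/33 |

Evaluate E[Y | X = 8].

16/7

P(X = 8) = 7/33.
Summing Y·P(X=x,Y=y) over the conditioning event gives 16/33.
E[Y | X = 8] = (16/33) / (7/33) = 16/7.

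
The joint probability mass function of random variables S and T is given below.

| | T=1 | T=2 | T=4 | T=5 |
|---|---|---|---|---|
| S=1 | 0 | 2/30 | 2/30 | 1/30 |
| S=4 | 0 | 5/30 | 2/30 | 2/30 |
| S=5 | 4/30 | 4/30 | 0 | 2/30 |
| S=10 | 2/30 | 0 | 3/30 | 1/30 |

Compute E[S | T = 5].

P(T = 5) = 1/5.
Σ S·P over the event = 1·(1/30) + 4·(2/30) + 5·(2/30) + 10·(1/30) = 29/30.
E[S | T = 5] = (29/30) / (1/5) = 29/6.

29/6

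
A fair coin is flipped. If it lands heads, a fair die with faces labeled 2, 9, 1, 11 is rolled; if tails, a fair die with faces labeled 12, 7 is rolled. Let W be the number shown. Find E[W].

E[W | heads] = (2+9+1+11)/4 = 23/4.
E[W | tails] = (12+7)/2 = 19/2.
E[W] = (1/2)·(23/4) + (1/2)·(19/2) = 61/8.

61/8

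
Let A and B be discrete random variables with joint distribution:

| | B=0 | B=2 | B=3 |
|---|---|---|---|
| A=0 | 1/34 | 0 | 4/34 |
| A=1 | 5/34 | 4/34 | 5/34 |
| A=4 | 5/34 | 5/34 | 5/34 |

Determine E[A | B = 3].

25/14

P(B = 3) = 7/17.
Σ A·P over the event = 0·(4/34) + 1·(5/34) + 4·(5/34) = 25/34.
E[A | B = 3] = (25/34) / (7/17) = 25/14.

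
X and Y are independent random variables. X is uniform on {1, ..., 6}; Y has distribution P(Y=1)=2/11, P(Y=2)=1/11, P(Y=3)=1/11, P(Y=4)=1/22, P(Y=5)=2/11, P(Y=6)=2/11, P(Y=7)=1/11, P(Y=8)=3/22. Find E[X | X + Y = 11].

61/13

P(X + Y = 11) = 13/132.
Summing X·P(x,y) over outcomes with X + Y = 11 gives 61/132.
E[X | X + Y = 11] = (61/132) / (13/132) = 61/13.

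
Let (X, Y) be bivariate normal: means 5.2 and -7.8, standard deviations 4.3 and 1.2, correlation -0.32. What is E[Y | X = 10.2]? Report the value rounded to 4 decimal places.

The regression of Y on X has slope ρ·σ_Y/σ_X and passes through (μ_X, μ_Y).
E[Y | X=10.2] = -7.8 + (-0.32)·(1.2/4.3)·(10.2 − (5.2)) = -7.8 + (-0.089302)·(5) = -8.2465.

-8.2465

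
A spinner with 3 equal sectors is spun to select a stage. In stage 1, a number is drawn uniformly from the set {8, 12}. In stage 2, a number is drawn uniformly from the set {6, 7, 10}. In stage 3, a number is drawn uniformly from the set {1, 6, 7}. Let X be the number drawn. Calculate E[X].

67/9

E[X | stage 1] = (8+12)/2 = 10.
E[X | stage 2] = (6+7+10)/3 = 23/3.
E[X | stage 3] = (1+6+7)/3 = 14/3.
By the law of total expectation,
E[X] = (1/3)·(10) + (1/3)·(23/3) + (1/3)·(14/3) = 67/9.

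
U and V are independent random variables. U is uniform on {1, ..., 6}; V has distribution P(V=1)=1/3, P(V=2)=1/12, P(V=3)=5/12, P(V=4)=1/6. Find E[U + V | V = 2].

P(V = 2) = 1/12.
Summing (U+V)·P(x,y) over outcomes with V = 2 gives 11/24.
E[U + V | V = 2] = (11/24) / (1/12) = 11/2.

11/2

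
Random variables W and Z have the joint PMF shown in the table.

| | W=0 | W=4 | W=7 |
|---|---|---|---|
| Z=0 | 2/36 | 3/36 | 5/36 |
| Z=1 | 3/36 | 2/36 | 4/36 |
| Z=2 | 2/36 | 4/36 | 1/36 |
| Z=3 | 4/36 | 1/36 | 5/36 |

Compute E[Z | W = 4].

13/10

P(W = 4) = 5/18.
Σ Z·P over the event = 0·(3/36) + 1·(2/36) + 2·(4/36) + 3·(1/36) = 13/36.
E[Z | W = 4] = (13/36) / (5/18) = 13/10.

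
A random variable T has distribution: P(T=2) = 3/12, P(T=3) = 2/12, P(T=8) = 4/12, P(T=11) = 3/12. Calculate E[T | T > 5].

P(T > 5) = 7/12.
Σ over the event: 8·1/3 + 11·1/4 = 65/12.
E[T | T > 5] = (65/12) / (7/12) = 65/7.

65/7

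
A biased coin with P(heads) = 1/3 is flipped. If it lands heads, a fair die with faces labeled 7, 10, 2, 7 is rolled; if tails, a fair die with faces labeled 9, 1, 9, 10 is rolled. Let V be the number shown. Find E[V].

7

E[V | heads] = (7+10+2+7)/4 = 13/2.
E[V | tails] = (9+1+9+10)/4 = 29/4.
By the law of total expectation,
E[V] = (1/3)·(13/2) + (2/3)·(29/4) = 7.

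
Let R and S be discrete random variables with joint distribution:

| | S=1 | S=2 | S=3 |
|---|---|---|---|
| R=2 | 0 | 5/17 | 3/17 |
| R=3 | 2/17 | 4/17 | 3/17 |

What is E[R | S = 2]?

22/9

P(S = 2) = 9/17.
Summing R·P(R=x,S=y) over the conditioning event gives 22/17.
E[R | S = 2] = (22/17) / (9/17) = 22/9.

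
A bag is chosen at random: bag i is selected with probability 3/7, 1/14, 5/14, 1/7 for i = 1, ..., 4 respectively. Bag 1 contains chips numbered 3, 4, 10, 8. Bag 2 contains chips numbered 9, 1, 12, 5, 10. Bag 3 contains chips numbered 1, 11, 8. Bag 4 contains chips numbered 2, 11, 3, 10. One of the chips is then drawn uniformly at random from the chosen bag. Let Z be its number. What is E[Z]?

391/60

E[Z | bag 1] = (3+4+10+8)/4 = 25/4.
E[Z | bag 2] = (9+1+12+5+10)/5 = 37/5.
E[Z | bag 3] = (1+11+8)/3 = 20/3.
E[Z | bag 4] = (2+11+3+10)/4 = 13/2.
By the law of total expectation,
E[Z] = (3/7)·(25/4) + (1/14)·(37/5) + (5/14)·(20/3) + (1/7)·(13/2) = 391/60.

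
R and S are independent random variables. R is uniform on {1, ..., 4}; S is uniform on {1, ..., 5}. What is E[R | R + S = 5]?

5/2

Outcomes with R + S = 5: (1,4), (2,3), (3,2), (4,1), each with probability 1/20.
E[R | R + S = 5] = (1 + 2 + 3 + 4) / 4 = 5/2.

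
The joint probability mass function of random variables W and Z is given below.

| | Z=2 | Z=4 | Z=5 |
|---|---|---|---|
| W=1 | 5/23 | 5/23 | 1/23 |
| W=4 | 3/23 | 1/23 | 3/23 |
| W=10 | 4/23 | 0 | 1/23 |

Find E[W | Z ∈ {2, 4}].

11/3

P(Z ∈ {2, 4}) = 18/23.
Σ W·P over the event = 1·(5/23) + 1·(5/23) + 4·(3/23) + 4·(1/23) + 10·(4/23) = 66/23.
E[W | Z ∈ {2, 4}] = (66/23) / (18/23) = 11/3.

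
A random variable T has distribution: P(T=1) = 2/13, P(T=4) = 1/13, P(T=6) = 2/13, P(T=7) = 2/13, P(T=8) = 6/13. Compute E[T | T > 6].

31/4

P(T > 6) = 8/13.
Σ over the event: 7·2/13 + 8·6/13 = 62/13.
E[T | T > 6] = (62/13) / (8/13) = 31/4.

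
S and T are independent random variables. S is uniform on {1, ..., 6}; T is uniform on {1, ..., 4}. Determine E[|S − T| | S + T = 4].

Outcomes with S + T = 4: (1,3), (2,2), (3,1), each with probability 1/24.
E[|S − T| | S + T = 4] = (2 + 0 + 2) / 3 = 4/3.

4/3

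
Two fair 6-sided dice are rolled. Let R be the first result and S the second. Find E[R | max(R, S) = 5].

Outcomes with max(R, S) = 5: (1,5), (2,5), (3,5), (4,5), (5,1), (5,2), (5,3), (5,4), (5,5), each with probability 1/36.
E[R | max(R, S) = 5] = (1 + 2 + 3 + 4 + 5 + 5 + 5 + 5 + 5) / 9 = 35/9.

35/9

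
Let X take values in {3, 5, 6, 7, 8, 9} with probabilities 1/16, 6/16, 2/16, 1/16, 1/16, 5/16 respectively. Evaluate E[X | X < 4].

P(X < 4) = 1/16.
Σ over the event: 3·1/16 = 3/16.
E[X | X < 4] = (3/16) / (1/16) = 3.

3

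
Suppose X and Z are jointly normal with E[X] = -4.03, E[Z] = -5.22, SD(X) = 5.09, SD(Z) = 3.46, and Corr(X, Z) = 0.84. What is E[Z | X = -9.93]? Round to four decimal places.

-8.5889

For a bivariate normal, E[Z | X=x] = μ_Z + ρ·(σ_Z/σ_X)·(x − μ_X).
E[Z | X=-9.93] = -5.22 + (0.84)·(3.46/5.09)·(-9.93 − (-4.03)) = -5.22 + (0.571)·(-5.9) = -8.5889.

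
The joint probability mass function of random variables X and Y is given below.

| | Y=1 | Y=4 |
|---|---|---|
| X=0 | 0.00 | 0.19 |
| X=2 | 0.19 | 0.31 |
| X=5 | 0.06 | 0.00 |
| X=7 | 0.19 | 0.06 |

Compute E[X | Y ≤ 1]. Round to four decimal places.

4.5682

P(Y ≤ 1) = 0.44.
Σ X·P over the event = 2·(0.19) + 5·(0.06) + 7·(0.19) = 2.01.
E[X | Y ≤ 1] = (2.01) / (0.44) = 4.5682.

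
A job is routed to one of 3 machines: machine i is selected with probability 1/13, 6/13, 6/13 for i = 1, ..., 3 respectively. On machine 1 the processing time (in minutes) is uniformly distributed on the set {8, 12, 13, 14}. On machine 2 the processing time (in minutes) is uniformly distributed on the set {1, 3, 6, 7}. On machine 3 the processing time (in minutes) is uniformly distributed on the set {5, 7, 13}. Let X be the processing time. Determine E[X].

349/52

E[X | machine 1] = (8+12+13+14)/4 = 47/4.
E[X | machine 2] = (1+3+6+7)/4 = 17/4.
E[X | machine 3] = (5+7+13)/3 = 25/3.
E[X] = (1/13)·(47/4) + (6/13)·(17/4) + (6/13)·(25/3) = 349/52.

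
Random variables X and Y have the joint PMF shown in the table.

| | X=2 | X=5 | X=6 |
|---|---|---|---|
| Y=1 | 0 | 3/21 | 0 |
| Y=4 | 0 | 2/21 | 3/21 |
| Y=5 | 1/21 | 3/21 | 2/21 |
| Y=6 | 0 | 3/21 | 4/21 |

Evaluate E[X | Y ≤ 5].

P(Y ≤ 5) = 2/3.
Σ X·P over the event = 2·(1/21) + 5·(3/21) + 5·(2/21) + 5·(3/21) + 6·(3/21) + 6·(2/21) = 24/7.
E[X | Y ≤ 5] = (24/7) / (2/3) = 36/7.

36/7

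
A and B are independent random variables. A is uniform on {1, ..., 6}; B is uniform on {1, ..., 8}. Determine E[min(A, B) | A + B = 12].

Outcomes with A + B = 12: (4,8), (5,7), (6,6), each with probability 1/48.
E[min(A, B) | A + B = 12] = (4 + 5 + 6) / 3 = 5.

5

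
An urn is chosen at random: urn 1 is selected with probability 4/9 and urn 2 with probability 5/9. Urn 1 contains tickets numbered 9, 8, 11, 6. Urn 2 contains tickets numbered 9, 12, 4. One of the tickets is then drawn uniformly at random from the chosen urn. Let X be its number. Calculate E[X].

227/27

E[X | urn 1] = (9+8+11+6)/4 = 17/2.
E[X | urn 2] = (9+12+4)/3 = 25/3.
E[X] = (4/9)·(17/2) + (5/9)·(25/3) = 227/27.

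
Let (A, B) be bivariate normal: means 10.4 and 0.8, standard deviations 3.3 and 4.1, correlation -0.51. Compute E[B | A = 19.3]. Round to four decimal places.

-4.8394

E[B | A=x] = μ_B + ρ(σ_B/σ_A)(x − μ_A) for jointly normal variables.
E[B | A=19.3] = 0.8 + (-0.51)·(4.1/3.3)·(19.3 − (10.4)) = 0.8 + (-0.63364)·(8.9) = -4.8394.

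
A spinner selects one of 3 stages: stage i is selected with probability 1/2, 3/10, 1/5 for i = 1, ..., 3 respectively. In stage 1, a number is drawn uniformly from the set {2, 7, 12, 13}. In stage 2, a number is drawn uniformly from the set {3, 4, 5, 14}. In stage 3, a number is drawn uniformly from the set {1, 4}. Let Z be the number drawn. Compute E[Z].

67/10

E[Z | stage 1] = (2+7+12+13)/4 = 17/2.
E[Z | stage 2] = (3+4+5+14)/4 = 13/2.
E[Z | stage 3] = (1+4)/2 = 5/2.
By the law of total expectation,
E[Z] = (1/2)·(17/2) + (3/10)·(13/2) + (1/5)·(5/2) = 67/10.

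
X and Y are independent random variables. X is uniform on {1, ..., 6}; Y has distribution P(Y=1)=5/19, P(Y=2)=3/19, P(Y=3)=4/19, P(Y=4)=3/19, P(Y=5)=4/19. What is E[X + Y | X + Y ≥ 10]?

P(X + Y ≥ 10) = 11/114.
Summing (X+Y)·P(x,y) over outcomes with X + Y ≥ 10 gives 1.
E[X + Y | X + Y ≥ 10] = (1) / (11/114) = 114/11.

114/11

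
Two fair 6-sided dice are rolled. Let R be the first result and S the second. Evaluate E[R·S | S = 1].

P(S = 1) = 1/6.
Summing RS·P(x,y) over outcomes with S = 1 gives 7/12.
E[R·S | S = 1] = (7/12) / (1/6) = 7/2.

7/2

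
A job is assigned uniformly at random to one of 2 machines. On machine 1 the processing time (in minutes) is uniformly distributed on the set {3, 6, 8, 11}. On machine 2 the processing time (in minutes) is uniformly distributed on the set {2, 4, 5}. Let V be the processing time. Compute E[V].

16/3

E[V | machine 1] = (3+6+8+11)/4 = 7.
E[V | machine 2] = (2+4+5)/3 = 11/3.
By the law of total expectation,
E[V] = (1/2)·(7) + (1/2)·(11/3) = 16/3.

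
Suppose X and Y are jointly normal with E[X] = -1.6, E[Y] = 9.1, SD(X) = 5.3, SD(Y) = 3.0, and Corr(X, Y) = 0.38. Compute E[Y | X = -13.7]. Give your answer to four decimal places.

For a bivariate normal, E[Y | X=x] = μ_Y + ρ·(σ_Y/σ_X)·(x − μ_X).
E[Y | X=-13.7] = 9.1 + (0.38)·(3.0/5.3)·(-13.7 − (-1.6)) = 9.1 + (0.21509)·(-12.1) = 6.4974.

6.4974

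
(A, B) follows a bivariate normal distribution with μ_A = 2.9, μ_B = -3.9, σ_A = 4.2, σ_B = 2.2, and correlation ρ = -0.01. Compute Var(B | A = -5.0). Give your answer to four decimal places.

Var(B | A=x) = (1 − ρ²)·σ_B².
Var(B | A=-5.0) = (2.2)²·(1 − (-0.01)²) = 4.84·0.9999 = 4.8395.

4.8395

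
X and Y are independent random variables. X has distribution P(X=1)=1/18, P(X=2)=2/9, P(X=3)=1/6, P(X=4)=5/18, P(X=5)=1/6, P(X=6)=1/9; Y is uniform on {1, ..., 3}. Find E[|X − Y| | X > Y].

P(X > Y) = 20/27.
Summing |X−Y|·P(x,y) over outcomes with X > Y gives 47/27.
E[|X − Y| | X > Y] = (47/27) / (20/27) = 47/20.

47/20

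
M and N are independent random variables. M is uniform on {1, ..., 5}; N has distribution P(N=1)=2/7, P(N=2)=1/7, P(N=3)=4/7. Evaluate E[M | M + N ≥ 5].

P(M + N ≥ 5) = 23/35.
Summing M·P(x,y) over outcomes with M + N ≥ 5 gives 86/35.
E[M | M + N ≥ 5] = (86/35) / (23/35) = 86/23.

86/23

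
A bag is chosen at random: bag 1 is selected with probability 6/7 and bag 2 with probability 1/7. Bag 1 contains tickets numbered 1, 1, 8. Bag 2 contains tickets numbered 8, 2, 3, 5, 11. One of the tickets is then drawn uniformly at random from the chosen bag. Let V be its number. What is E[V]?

129/35

E[V | bag 1] = (1+1+8)/3 = 10/3.
E[V | bag 2] = (8+2+3+5+11)/5 = 29/5.
By the law of total expectation,
E[V] = (6/7)·(10/3) + (1/7)·(29/5) = 129/35.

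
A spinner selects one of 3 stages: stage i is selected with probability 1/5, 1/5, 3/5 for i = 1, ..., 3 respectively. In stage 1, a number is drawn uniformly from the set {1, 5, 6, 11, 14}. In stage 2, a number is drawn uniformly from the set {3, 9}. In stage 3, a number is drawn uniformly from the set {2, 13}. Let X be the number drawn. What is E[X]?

E[X | stage 1] = (1+5+6+11+14)/5 = 37/5.
E[X | stage 2] = (3+9)/2 = 6.
E[X | stage 3] = (2+13)/2 = 15/2.
E[X] = (1/5)·(37/5) + (1/5)·(6) + (3/5)·(15/2) = 359/50.

359/50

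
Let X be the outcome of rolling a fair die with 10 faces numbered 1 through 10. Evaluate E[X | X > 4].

15/2

Given X > 4, X is equally likely to be any of {5, 6, 7, 8, 9, 10}.
E[X | X > 4] = (5 + 6 + 7 + 8 + 9 + 10) / 6 = 15/2.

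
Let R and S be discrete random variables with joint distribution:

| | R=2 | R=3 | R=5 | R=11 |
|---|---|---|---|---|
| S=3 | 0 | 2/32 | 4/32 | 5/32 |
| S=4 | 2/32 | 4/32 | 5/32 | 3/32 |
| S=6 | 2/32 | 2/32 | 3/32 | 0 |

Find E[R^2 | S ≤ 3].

723/11

P(S ≤ 3) = 11/32.
Σ R^2·P over the event = 9·(2/32) + 25·(4/32) + 121·(5/32) = 723/32.
E[R^2 | S ≤ 3] = (723/32) / (11/32) = 723/11.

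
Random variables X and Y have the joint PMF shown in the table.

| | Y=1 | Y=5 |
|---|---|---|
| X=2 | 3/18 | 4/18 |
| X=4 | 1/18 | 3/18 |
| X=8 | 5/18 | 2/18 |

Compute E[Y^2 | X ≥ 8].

P(X ≥ 8) = 7/18.
Σ Y^2·P over the event = 1·(5/18) + 25·(2/18) = 55/18.
E[Y^2 | X ≥ 8] = (55/18) / (7/18) = 55/7.

55/7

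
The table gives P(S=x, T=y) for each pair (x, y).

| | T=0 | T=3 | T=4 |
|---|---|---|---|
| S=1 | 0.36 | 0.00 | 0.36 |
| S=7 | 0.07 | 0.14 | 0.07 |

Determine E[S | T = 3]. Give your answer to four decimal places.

7.0000

P(T = 3) = 0.14.
Σ S·P over the event = 7·(0.14) = 0.98.
E[S | T = 3] = (0.98) / (0.14) = 7.0000.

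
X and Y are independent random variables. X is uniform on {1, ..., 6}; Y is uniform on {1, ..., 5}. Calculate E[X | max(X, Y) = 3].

Outcomes with max(X, Y) = 3: (1,3), (2,3), (3,1), (3,2), (3,3), each with probability 1/30.
E[X | max(X, Y) = 3] = (1 + 2 + 3 + 3 + 3) / 5 = 12/5.

12/5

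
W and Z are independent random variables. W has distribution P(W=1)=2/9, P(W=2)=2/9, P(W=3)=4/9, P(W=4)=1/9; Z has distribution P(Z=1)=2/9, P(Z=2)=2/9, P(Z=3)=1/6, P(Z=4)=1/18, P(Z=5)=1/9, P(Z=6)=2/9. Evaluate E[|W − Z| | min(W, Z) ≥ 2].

P(min(W, Z) ≥ 2) = 49/81.
Summing |W−Z|·P(x,y) over outcomes with min(W, Z) ≥ 2 gives 53/54.
E[|W − Z| | min(W, Z) ≥ 2] = (53/54) / (49/81) = 159/98.

159/98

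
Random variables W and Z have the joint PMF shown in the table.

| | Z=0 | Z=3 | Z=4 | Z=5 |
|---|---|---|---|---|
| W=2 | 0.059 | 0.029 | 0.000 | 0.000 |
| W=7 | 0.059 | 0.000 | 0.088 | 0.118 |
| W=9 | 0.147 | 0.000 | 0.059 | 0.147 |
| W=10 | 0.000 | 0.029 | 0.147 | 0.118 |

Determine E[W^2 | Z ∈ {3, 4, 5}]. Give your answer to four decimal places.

P(Z ∈ {3, 4, 5}) = 0.735.
Σ W^2·P over the event = 4·(0.029) + 49·(0.088) + 49·(0.118) + 81·(0.059) + 81·(0.147) + 100·(0.029) + 100·(0.147) + 100·(0.118) = 56.296.
E[W^2 | Z ∈ {3, 4, 5}] = (56.296) / (0.735) = 76.5932.

76.5932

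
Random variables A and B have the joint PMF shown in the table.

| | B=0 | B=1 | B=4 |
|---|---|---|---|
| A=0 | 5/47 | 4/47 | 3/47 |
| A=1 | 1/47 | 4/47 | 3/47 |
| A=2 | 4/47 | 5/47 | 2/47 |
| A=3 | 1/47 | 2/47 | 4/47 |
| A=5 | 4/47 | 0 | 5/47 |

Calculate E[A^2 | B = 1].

14/5

P(B = 1) = 15/47.
Σ A^2·P over the event = 0·(4/47) + 1·(4/47) + 4·(5/47) + 9·(2/47) = 42/47.
E[A^2 | B = 1] = (42/47) / (15/47) = 14/5.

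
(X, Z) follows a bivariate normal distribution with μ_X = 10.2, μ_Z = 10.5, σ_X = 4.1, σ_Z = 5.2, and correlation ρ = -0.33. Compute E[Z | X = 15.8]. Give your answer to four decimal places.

The regression of Z on X has slope ρ·σ_Z/σ_X and passes through (μ_X, μ_Z).
E[Z | X=15.8] = 10.5 + (-0.33)·(5.2/4.1)·(15.8 − (10.2)) = 10.5 + (-0.41854)·(5.6) = 8.1562.

8.1562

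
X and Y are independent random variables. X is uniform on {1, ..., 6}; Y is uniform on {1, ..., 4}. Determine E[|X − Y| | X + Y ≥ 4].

2

P(X + Y ≥ 4) = 7/8.
Summing |X−Y|·P(x,y) over outcomes with X + Y ≥ 4 gives 7/4.
E[|X − Y| | X + Y ≥ 4] = (7/4) / (7/8) = 2.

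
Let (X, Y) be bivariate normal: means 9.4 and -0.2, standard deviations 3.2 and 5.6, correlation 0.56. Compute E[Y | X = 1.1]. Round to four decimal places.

For a bivariate normal, E[Y | X=x] = μ_Y + ρ·(σ_Y/σ_X)·(x − μ_X).
E[Y | X=1.1] = -0.2 + (0.56)·(5.6/3.2)·(1.1 − (9.4)) = -0.2 + (0.98)·(-8.3) = -8.3340.

-8.3340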